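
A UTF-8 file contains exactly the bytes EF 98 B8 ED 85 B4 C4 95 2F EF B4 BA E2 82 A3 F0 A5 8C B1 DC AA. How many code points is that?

Byte at offset 0: 0xEF = 11101111 → 3-byte char (#1). Advance 3.
Byte at offset 3: 0xED = 11101101 → 3-byte char (#2). Advance 3.
Byte at offset 6: 0xC4 = 11000100 → 2-byte char (#3). Advance 2.
Byte at offset 8: 0x2F = 00101111 → 1-byte char (#4). Advance 1.
Byte at offset 9: 0xEF = 11101111 → 3-byte char (#5). Advance 3.
Byte at offset 12: 0xE2 = 11100010 → 3-byte char (#6). Advance 3.
Byte at offset 15: 0xF0 = 11110000 → 4-byte char (#7). Advance 4.
Byte at offset 19: 0xDC = 11011100 → 2-byte char (#8). Advance 2.
Reached end at offset 21 after 8 code points.

8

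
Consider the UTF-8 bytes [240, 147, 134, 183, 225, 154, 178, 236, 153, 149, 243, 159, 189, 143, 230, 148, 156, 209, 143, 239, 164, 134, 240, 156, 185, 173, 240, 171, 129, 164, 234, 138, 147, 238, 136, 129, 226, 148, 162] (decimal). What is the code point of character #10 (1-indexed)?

U+A293

Offset 0: leading byte 0xF0 = 11110000 → 4-byte char #1 = F0 93 86 B7.
Offset 4: leading byte 0xE1 = 11100001 → 3-byte char #2 = E1 9A B2.
Offset 7: leading byte 0xEC = 11101100 → 3-byte char #3 = EC 99 95.
Offset 10: leading byte 0xF3 = 11110011 → 4-byte char #4 = F3 9F BD 8F.
Offset 14: leading byte 0xE6 = 11100110 → 3-byte char #5 = E6 94 9C.
Offset 17: leading byte 0xD1 = 11010001 → 2-byte char #6 = D1 8F.
Offset 19: leading byte 0xEF = 11101111 → 3-byte char #7 = EF A4 86.
Offset 22: leading byte 0xF0 = 11110000 → 4-byte char #8 = F0 9C B9 AD.
Offset 26: leading byte 0xF0 = 11110000 → 4-byte char #9 = F0 AB 81 A4.
Offset 30: leading byte 0xEA = 11101010 → 3-byte char #10 = EA 8A 93.
Leading byte 0xEA = 11101010 matches 1110xxxx → 3-byte sequence.
Byte 1: 0xEA = 11101010, payload 1010 (4 bits).
Byte 2: 0x8A = 10001010 (10xxxxxx ✓), payload 001010.
Byte 3: 0x93 = 10010011 (10xxxxxx ✓), payload 010011.
Concatenate: 1010001010010011 = 0xA293 (16 bits → U+A293).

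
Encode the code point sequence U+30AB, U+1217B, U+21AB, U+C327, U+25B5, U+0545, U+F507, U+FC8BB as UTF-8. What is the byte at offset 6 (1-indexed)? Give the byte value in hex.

1-indexed offset 6 is 0-indexed offset 5.
U+30AB → 3-byte form E3 82 AB at offsets 0–2.
U+1217B → 4-byte form F0 92 85 BB at offsets 3–6.
Offset 5 falls in char 2's range; it's byte 3 of F0 92 85 BB = 0x85.

0x85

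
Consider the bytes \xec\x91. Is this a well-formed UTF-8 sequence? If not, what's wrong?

invalid (sequence truncated)

Leading byte 0xEC = 11101100 → 3-byte form, but only 2 bytes are present.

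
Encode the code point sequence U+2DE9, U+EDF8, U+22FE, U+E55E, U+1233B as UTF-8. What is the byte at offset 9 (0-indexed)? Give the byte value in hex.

0xEE

U+2DE9 → 3-byte form E2 B7 A9 at offsets 0–2.
U+EDF8 → 3-byte form EE B7 B8 at offsets 3–5.
U+22FE → 3-byte form E2 8B BE at offsets 6–8.
U+E55E → 3-byte form EE 95 9E at offsets 9–11.
Offset 9 falls in char 4's range; it's byte 1 of EE 95 9E = 0xEE.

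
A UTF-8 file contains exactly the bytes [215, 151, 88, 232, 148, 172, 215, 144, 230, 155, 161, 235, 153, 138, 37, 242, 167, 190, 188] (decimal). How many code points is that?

8

Byte at offset 0: 0xD7 = 11010111 → 2-byte char (#1). Advance 2.
Byte at offset 2: 0x58 = 01011000 → 1-byte char (#2). Advance 1.
Byte at offset 3: 0xE8 = 11101000 → 3-byte char (#3). Advance 3.
Byte at offset 6: 0xD7 = 11010111 → 2-byte char (#4). Advance 2.
Byte at offset 8: 0xE6 = 11100110 → 3-byte char (#5). Advance 3.
Byte at offset 11: 0xEB = 11101011 → 3-byte char (#6). Advance 3.
Byte at offset 14: 0x25 = 00100101 → 1-byte char (#7). Advance 1.
Byte at offset 15: 0xF2 = 11110010 → 4-byte char (#8). Advance 4.
Reached end at offset 19 after 8 code points.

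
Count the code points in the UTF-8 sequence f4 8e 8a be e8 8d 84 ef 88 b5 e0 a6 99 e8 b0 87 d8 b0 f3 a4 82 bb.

7

Byte at offset 0: 0xF4 = 11110100 → 4-byte char (#1). Advance 4.
Byte at offset 4: 0xE8 = 11101000 → 3-byte char (#2). Advance 3.
Byte at offset 7: 0xEF = 11101111 → 3-byte char (#3). Advance 3.
Byte at offset 10: 0xE0 = 11100000 → 3-byte char (#4). Advance 3.
Byte at offset 13: 0xE8 = 11101000 → 3-byte char (#5). Advance 3.
Byte at offset 16: 0xD8 = 11011000 → 2-byte char (#6). Advance 2.
Byte at offset 18: 0xF3 = 11110011 → 4-byte char (#7). Advance 4.
Reached end at offset 22 after 7 code points.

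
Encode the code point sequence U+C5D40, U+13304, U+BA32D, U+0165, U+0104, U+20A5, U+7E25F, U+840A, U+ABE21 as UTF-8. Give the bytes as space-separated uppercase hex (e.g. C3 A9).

F3 85 B5 80 F0 93 8C 84 F2 BA 8C AD C5 A5 C4 84 E2 82 A5 F1 BE 89 9F E8 90 8A F2 AB B8 A1

U+C5D40: 4-byte form → F3 85 B5 80.
U+13304: 4-byte form → F0 93 8C 84.
U+BA32D: 4-byte form → F2 BA 8C AD.
U+0165: 2-byte form → C5 A5.
U+0104: 2-byte form → C4 84.
U+20A5: 3-byte form → E2 82 A5.
U+7E25F: 4-byte form → F1 BE 89 9F.
U+840A: 3-byte form → E8 90 8A.
U+ABE21: 4-byte form → F2 AB B8 A1.
Concatenated (30 bytes): F3 85 B5 80 F0 93 8C 84 F2 BA 8C AD C5 A5 C4 84 E2 82 A5 F1 BE 89 9F E8 90 8A F2 AB B8 A1.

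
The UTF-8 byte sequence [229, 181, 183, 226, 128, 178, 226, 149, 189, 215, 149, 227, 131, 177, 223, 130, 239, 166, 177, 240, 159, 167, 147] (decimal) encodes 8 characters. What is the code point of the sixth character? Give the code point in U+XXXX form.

Offset 0: leading byte 0xE5 = 11100101 → 3-byte char #1 = E5 B5 B7.
Offset 3: leading byte 0xE2 = 11100010 → 3-byte char #2 = E2 80 B2.
Offset 6: leading byte 0xE2 = 11100010 → 3-byte char #3 = E2 95 BD.
Offset 9: leading byte 0xD7 = 11010111 → 2-byte char #4 = D7 95.
Offset 11: leading byte 0xE3 = 11100011 → 3-byte char #5 = E3 83 B1.
Offset 14: leading byte 0xDF = 11011111 → 2-byte char #6 = DF 82.
Leading byte 0xDF = 11011111 matches 110xxxxx → 2-byte sequence.
Byte 1: 0xDF = 11011111, payload 11111 (5 bits).
Byte 2: 0x82 = 10000010 (10xxxxxx ✓), payload 000010.
Concatenate: 11111000010 = 0x7C2 (11 bits → U+07C2).

U+07C2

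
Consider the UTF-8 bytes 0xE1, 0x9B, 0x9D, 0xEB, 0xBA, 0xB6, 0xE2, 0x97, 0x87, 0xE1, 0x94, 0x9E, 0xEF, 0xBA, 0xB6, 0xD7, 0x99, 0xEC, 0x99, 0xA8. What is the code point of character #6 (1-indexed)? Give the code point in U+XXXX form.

Offset 0: leading byte 0xE1 = 11100001 → 3-byte char #1 = E1 9B 9D.
Offset 3: leading byte 0xEB = 11101011 → 3-byte char #2 = EB BA B6.
Offset 6: leading byte 0xE2 = 11100010 → 3-byte char #3 = E2 97 87.
Offset 9: leading byte 0xE1 = 11100001 → 3-byte char #4 = E1 94 9E.
Offset 12: leading byte 0xEF = 11101111 → 3-byte char #5 = EF BA B6.
Offset 15: leading byte 0xD7 = 11010111 → 2-byte char #6 = D7 99.
Leading byte 0xD7 = 11010111 matches 110xxxxx → 2-byte sequence.
Byte 1: 0xD7 = 11010111, payload 10111 (5 bits).
Byte 2: 0x99 = 10011001 (10xxxxxx ✓), payload 011001.
Concatenate: 10111011001 = 0x5D9 (11 bits → U+05D9).

U+05D9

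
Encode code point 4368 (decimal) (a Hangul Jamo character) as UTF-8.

E1 84 90

U+1110 = 0x1110 = 4368 decimal. In range U+0800–U+FFFF → 3-byte form: 1110xxxx 10xxxxxx 10xxxxxx.
Binary (16 bits): 0001000100010000.
Split 4+6+6: 0001 | 000100 | 010000.
Byte 1: 11100001 = 0xE1.
Byte 2: 10000100 = 0x84.
Byte 3: 10010000 = 0x90.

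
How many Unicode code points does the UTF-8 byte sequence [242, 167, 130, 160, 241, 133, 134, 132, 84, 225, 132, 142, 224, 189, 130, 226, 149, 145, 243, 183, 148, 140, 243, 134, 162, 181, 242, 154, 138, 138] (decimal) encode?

Byte at offset 0: 0xF2 = 11110010 → 4-byte char (#1). Advance 4.
Byte at offset 4: 0xF1 = 11110001 → 4-byte char (#2). Advance 4.
Byte at offset 8: 0x54 = 01010100 → 1-byte char (#3). Advance 1.
Byte at offset 9: 0xE1 = 11100001 → 3-byte char (#4). Advance 3.
Byte at offset 12: 0xE0 = 11100000 → 3-byte char (#5). Advance 3.
Byte at offset 15: 0xE2 = 11100010 → 3-byte char (#6). Advance 3.
Byte at offset 18: 0xF3 = 11110011 → 4-byte char (#7). Advance 4.
Byte at offset 22: 0xF3 = 11110011 → 4-byte char (#8). Advance 4.
Byte at offset 26: 0xF2 = 11110010 → 4-byte char (#9). Advance 4.
Reached end at offset 30 after 9 code points.

9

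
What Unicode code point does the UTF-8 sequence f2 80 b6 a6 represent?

U+80DA6

Leading byte 0xF2 = 11110010 matches 11110xxx → 4-byte sequence.
Byte 1: 0xF2 = 11110010, payload 010 (3 bits).
Byte 2: 0x80 = 10000000 (10xxxxxx ✓), payload 000000.
Byte 3: 0xB6 = 10110110 (10xxxxxx ✓), payload 110110.
Byte 4: 0xA6 = 10100110 (10xxxxxx ✓), payload 100110.
Concatenate: 010000000110110100110 = 0x80DA6 (21 bits → U+80DA6).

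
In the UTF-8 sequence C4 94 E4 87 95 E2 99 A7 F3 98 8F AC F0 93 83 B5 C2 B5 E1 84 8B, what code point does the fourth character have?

Offset 0: leading byte 0xC4 = 11000100 → 2-byte char #1 = C4 94.
Offset 2: leading byte 0xE4 = 11100100 → 3-byte char #2 = E4 87 95.
Offset 5: leading byte 0xE2 = 11100010 → 3-byte char #3 = E2 99 A7.
Offset 8: leading byte 0xF3 = 11110011 → 4-byte char #4 = F3 98 8F AC.
Leading byte 0xF3 = 11110011 matches 11110xxx → 4-byte sequence.
Byte 1: 0xF3 = 11110011, payload 011 (3 bits).
Byte 2: 0x98 = 10011000 (10xxxxxx ✓), payload 011000.
Byte 3: 0x8F = 10001111 (10xxxxxx ✓), payload 001111.
Byte 4: 0xAC = 10101100 (10xxxxxx ✓), payload 101100.
Concatenate: 011011000001111101100 = 0xD83EC (21 bits → U+D83EC).

U+D83EC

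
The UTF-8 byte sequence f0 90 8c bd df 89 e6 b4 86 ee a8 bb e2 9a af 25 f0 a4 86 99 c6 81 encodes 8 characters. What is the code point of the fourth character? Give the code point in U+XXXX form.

U+EA3B

Offset 0: leading byte 0xF0 = 11110000 → 4-byte char #1 = F0 90 8C BD.
Offset 4: leading byte 0xDF = 11011111 → 2-byte char #2 = DF 89.
Offset 6: leading byte 0xE6 = 11100110 → 3-byte char #3 = E6 B4 86.
Offset 9: leading byte 0xEE = 11101110 → 3-byte char #4 = EE A8 BB.
Leading byte 0xEE = 11101110 matches 1110xxxx → 3-byte sequence.
Byte 1: 0xEE = 11101110, payload 1110 (4 bits).
Byte 2: 0xA8 = 10101000 (10xxxxxx ✓), payload 101000.
Byte 3: 0xBB = 10111011 (10xxxxxx ✓), payload 111011.
Concatenate: 1110101000111011 = 0xEA3B (16 bits → U+EA3B).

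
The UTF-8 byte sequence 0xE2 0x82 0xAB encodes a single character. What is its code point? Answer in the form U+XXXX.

U+20AB

Leading byte 0xE2 = 11100010 matches 1110xxxx → 3-byte sequence.
Byte 1: 0xE2 = 11100010, payload 0010 (4 bits).
Byte 2: 0x82 = 10000010 (10xxxxxx ✓), payload 000010.
Byte 3: 0xAB = 10101011 (10xxxxxx ✓), payload 101011.
Concatenate: 0010000010101011 = 0x20AB (16 bits → U+20AB).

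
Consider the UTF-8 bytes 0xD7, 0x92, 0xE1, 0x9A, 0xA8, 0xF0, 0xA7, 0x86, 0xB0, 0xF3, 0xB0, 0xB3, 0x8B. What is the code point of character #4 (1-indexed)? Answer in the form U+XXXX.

U+F0CCB

Offset 0: leading byte 0xD7 = 11010111 → 2-byte char #1 = D7 92.
Offset 2: leading byte 0xE1 = 11100001 → 3-byte char #2 = E1 9A A8.
Offset 5: leading byte 0xF0 = 11110000 → 4-byte char #3 = F0 A7 86 B0.
Offset 9: leading byte 0xF3 = 11110011 → 4-byte char #4 = F3 B0 B3 8B.
Leading byte 0xF3 = 11110011 matches 11110xxx → 4-byte sequence.
Byte 1: 0xF3 = 11110011, payload 011 (3 bits).
Byte 2: 0xB0 = 10110000 (10xxxxxx ✓), payload 110000.
Byte 3: 0xB3 = 10110011 (10xxxxxx ✓), payload 110011.
Byte 4: 0x8B = 10001011 (10xxxxxx ✓), payload 001011.
Concatenate: 011110000110011001011 = 0xF0CCB (21 bits → U+F0CCB).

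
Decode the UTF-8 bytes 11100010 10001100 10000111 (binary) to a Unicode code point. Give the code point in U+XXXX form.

U+2307

Leading byte 0xE2 = 11100010 matches 1110xxxx → 3-byte sequence.
Byte 1: 0xE2 = 11100010, payload 0010 (4 bits).
Byte 2: 0x8C = 10001100 (10xxxxxx ✓), payload 001100.
Byte 3: 0x87 = 10000111 (10xxxxxx ✓), payload 000111.
Concatenate: 0010001100000111 = 0x2307 (16 bits → U+2307).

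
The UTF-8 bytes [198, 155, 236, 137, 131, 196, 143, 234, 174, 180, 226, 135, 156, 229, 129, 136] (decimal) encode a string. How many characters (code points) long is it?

Byte at offset 0: 0xC6 = 11000110 → 2-byte char (#1). Advance 2.
Byte at offset 2: 0xEC = 11101100 → 3-byte char (#2). Advance 3.
Byte at offset 5: 0xC4 = 11000100 → 2-byte char (#3). Advance 2.
Byte at offset 7: 0xEA = 11101010 → 3-byte char (#4). Advance 3.
Byte at offset 10: 0xE2 = 11100010 → 3-byte char (#5). Advance 3.
Byte at offset 13: 0xE5 = 11100101 → 3-byte char (#6). Advance 3.
Reached end at offset 16 after 6 code points.

6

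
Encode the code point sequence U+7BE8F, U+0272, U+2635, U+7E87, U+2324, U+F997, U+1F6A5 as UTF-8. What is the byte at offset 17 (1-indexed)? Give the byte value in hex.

0xA6

1-indexed offset 17 is 0-indexed offset 16.
U+7BE8F → 4-byte form F1 BB BA 8F at offsets 0–3.
U+0272 → 2-byte form C9 B2 at offsets 4–5.
U+2635 → 3-byte form E2 98 B5 at offsets 6–8.
U+7E87 → 3-byte form E7 BA 87 at offsets 9–11.
U+2324 → 3-byte form E2 8C A4 at offsets 12–14.
U+F997 → 3-byte form EF A6 97 at offsets 15–17.
Offset 16 falls in char 6's range; it's byte 2 of EF A6 97 = 0xA6.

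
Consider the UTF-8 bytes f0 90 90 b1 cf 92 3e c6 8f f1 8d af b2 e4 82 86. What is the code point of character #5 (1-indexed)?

U+4DBF2

Offset 0: leading byte 0xF0 = 11110000 → 4-byte char #1 = F0 90 90 B1.
Offset 4: leading byte 0xCF = 11001111 → 2-byte char #2 = CF 92.
Offset 6: leading byte 0x3E = 00111110 → 1-byte char #3 = 3E.
Offset 7: leading byte 0xC6 = 11000110 → 2-byte char #4 = C6 8F.
Offset 9: leading byte 0xF1 = 11110001 → 4-byte char #5 = F1 8D AF B2.
Leading byte 0xF1 = 11110001 matches 11110xxx → 4-byte sequence.
Byte 1: 0xF1 = 11110001, payload 001 (3 bits).
Byte 2: 0x8D = 10001101 (10xxxxxx ✓), payload 001101.
Byte 3: 0xAF = 10101111 (10xxxxxx ✓), payload 101111.
Byte 4: 0xB2 = 10110010 (10xxxxxx ✓), payload 110010.
Concatenate: 001001101101111110010 = 0x4DBF2 (21 bits → U+4DBF2).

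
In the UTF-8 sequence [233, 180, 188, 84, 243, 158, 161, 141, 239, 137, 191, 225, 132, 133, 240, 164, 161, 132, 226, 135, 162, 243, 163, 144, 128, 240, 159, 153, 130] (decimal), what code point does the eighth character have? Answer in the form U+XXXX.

U+E3400

Offset 0: leading byte 0xE9 = 11101001 → 3-byte char #1 = E9 B4 BC.
Offset 3: leading byte 0x54 = 01010100 → 1-byte char #2 = 54.
Offset 4: leading byte 0xF3 = 11110011 → 4-byte char #3 = F3 9E A1 8D.
Offset 8: leading byte 0xEF = 11101111 → 3-byte char #4 = EF 89 BF.
Offset 11: leading byte 0xE1 = 11100001 → 3-byte char #5 = E1 84 85.
Offset 14: leading byte 0xF0 = 11110000 → 4-byte char #6 = F0 A4 A1 84.
Offset 18: leading byte 0xE2 = 11100010 → 3-byte char #7 = E2 87 A2.
Offset 21: leading byte 0xF3 = 11110011 → 4-byte char #8 = F3 A3 90 80.
Leading byte 0xF3 = 11110011 matches 11110xxx → 4-byte sequence.
Byte 1: 0xF3 = 11110011, payload 011 (3 bits).
Byte 2: 0xA3 = 10100011 (10xxxxxx ✓), payload 100011.
Byte 3: 0x90 = 10010000 (10xxxxxx ✓), payload 010000.
Byte 4: 0x80 = 10000000 (10xxxxxx ✓), payload 000000.
Concatenate: 011100011010000000000 = 0xE3400 (21 bits → U+E3400).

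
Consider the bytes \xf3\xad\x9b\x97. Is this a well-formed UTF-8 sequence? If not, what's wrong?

Leading byte 0xF3 = 11110011 → 4-byte form.
Continuation bytes 0xAD=10101101, 0x9B=10011011, 0x97=10010111 all match 10xxxxxx.
Decoded value 0xED6D7 is ≥ 0x10000 (shortest form) and not a surrogate.

valid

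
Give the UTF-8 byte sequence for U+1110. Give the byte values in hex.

U+1110 = 0x1110 = 4368 decimal. In range U+0800–U+FFFF → 3-byte form: 1110xxxx 10xxxxxx 10xxxxxx.
Binary (16 bits): 0001000100010000.
Split 4+6+6: 0001 | 000100 | 010000.
Byte 1: 11100001 = 0xE1.
Byte 2: 10000100 = 0x84.
Byte 3: 10010000 = 0x90.

E1 84 90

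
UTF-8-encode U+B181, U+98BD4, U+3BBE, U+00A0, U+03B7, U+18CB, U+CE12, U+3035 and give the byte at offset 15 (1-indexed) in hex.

1-indexed offset 15 is 0-indexed offset 14.
U+B181 → 3-byte form EB 86 81 at offsets 0–2.
U+98BD4 → 4-byte form F2 98 AF 94 at offsets 3–6.
U+3BBE → 3-byte form E3 AE BE at offsets 7–9.
U+00A0 → 2-byte form C2 A0 at offsets 10–11.
U+03B7 → 2-byte form CE B7 at offsets 12–13.
U+18CB → 3-byte form E1 A3 8B at offsets 14–16.
Offset 14 falls in char 6's range; it's byte 1 of E1 A3 8B = 0xE1.

0xE1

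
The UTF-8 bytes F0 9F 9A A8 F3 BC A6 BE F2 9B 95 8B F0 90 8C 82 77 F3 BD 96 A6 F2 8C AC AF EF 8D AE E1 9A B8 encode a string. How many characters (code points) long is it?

Byte at offset 0: 0xF0 = 11110000 → 4-byte char (#1). Advance 4.
Byte at offset 4: 0xF3 = 11110011 → 4-byte char (#2). Advance 4.
Byte at offset 8: 0xF2 = 11110010 → 4-byte char (#3). Advance 4.
Byte at offset 12: 0xF0 = 11110000 → 4-byte char (#4). Advance 4.
Byte at offset 16: 0x77 = 01110111 → 1-byte char (#5). Advance 1.
Byte at offset 17: 0xF3 = 11110011 → 4-byte char (#6). Advance 4.
Byte at offset 21: 0xF2 = 11110010 → 4-byte char (#7). Advance 4.
Byte at offset 25: 0xEF = 11101111 → 3-byte char (#8). Advance 3.
Byte at offset 28: 0xE1 = 11100001 → 3-byte char (#9). Advance 3.
Reached end at offset 31 after 9 code points.

9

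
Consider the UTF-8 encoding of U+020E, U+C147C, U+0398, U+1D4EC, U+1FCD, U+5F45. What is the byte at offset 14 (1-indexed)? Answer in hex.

1-indexed offset 14 is 0-indexed offset 13.
U+020E → 2-byte form C8 8E at offsets 0–1.
U+C147C → 4-byte form F3 81 91 BC at offsets 2–5.
U+0398 → 2-byte form CE 98 at offsets 6–7.
U+1D4EC → 4-byte form F0 9D 93 AC at offsets 8–11.
U+1FCD → 3-byte form E1 BF 8D at offsets 12–14.
Offset 13 falls in char 5's range; it's byte 2 of E1 BF 8D = 0xBF.

0xBF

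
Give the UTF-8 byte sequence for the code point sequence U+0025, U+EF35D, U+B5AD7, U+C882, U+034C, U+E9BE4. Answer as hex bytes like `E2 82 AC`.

U+0025: 1-byte form → 25.
U+EF35D: 4-byte form → F3 AF 8D 9D.
U+B5AD7: 4-byte form → F2 B5 AB 97.
U+C882: 3-byte form → EC A2 82.
U+034C: 2-byte form → CD 8C.
U+E9BE4: 4-byte form → F3 A9 AF A4.
Concatenated (18 bytes): 25 F3 AF 8D 9D F2 B5 AB 97 EC A2 82 CD 8C F3 A9 AF A4.

25 F3 AF 8D 9D F2 B5 AB 97 EC A2 82 CD 8C F3 A9 AF A4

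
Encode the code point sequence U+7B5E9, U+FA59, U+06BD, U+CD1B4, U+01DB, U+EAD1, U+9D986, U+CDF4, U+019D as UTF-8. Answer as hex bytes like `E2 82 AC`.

U+7B5E9: 4-byte form → F1 BB 97 A9.
U+FA59: 3-byte form → EF A9 99.
U+06BD: 2-byte form → DA BD.
U+CD1B4: 4-byte form → F3 8D 86 B4.
U+01DB: 2-byte form → C7 9B.
U+EAD1: 3-byte form → EE AB 91.
U+9D986: 4-byte form → F2 9D A6 86.
U+CDF4: 3-byte form → EC B7 B4.
U+019D: 2-byte form → C6 9D.
Concatenated (27 bytes): F1 BB 97 A9 EF A9 99 DA BD F3 8D 86 B4 C7 9B EE AB 91 F2 9D A6 86 EC B7 B4 C6 9D.

F1 BB 97 A9 EF A9 99 DA BD F3 8D 86 B4 C7 9B EE AB 91 F2 9D A6 86 EC B7 B4 C6 9D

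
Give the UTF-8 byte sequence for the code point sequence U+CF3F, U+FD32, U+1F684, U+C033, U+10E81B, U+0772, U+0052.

EC BC BF EF B4 B2 F0 9F 9A 84 EC 80 B3 F4 8E A0 9B DD B2 52

U+CF3F: 3-byte form → EC BC BF.
U+FD32: 3-byte form → EF B4 B2.
U+1F684: 4-byte form → F0 9F 9A 84.
U+C033: 3-byte form → EC 80 B3.
U+10E81B: 4-byte form → F4 8E A0 9B.
U+0772: 2-byte form → DD B2.
U+0052: 1-byte form → 52.
Concatenated (20 bytes): EC BC BF EF B4 B2 F0 9F 9A 84 EC 80 B3 F4 8E A0 9B DD B2 52.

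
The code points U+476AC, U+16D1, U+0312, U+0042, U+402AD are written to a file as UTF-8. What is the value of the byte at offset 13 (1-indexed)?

1-indexed offset 13 is 0-indexed offset 12.
U+476AC → 4-byte form F1 87 9A AC at offsets 0–3.
U+16D1 → 3-byte form E1 9B 91 at offsets 4–6.
U+0312 → 2-byte form CC 92 at offsets 7–8.
U+0042 → 1-byte form 42 at offsets 9–9.
U+402AD → 4-byte form F1 80 8A AD at offsets 10–13.
Offset 12 falls in char 5's range; it's byte 3 of F1 80 8A AD = 0x8A.

0x8A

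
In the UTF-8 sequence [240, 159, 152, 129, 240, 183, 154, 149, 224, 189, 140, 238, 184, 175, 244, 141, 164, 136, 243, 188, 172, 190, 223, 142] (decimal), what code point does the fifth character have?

Offset 0: leading byte 0xF0 = 11110000 → 4-byte char #1 = F0 9F 98 81.
Offset 4: leading byte 0xF0 = 11110000 → 4-byte char #2 = F0 B7 9A 95.
Offset 8: leading byte 0xE0 = 11100000 → 3-byte char #3 = E0 BD 8C.
Offset 11: leading byte 0xEE = 11101110 → 3-byte char #4 = EE B8 AF.
Offset 14: leading byte 0xF4 = 11110100 → 4-byte char #5 = F4 8D A4 88.
Leading byte 0xF4 = 11110100 matches 11110xxx → 4-byte sequence.
Byte 1: 0xF4 = 11110100, payload 100 (3 bits).
Byte 2: 0x8D = 10001101 (10xxxxxx ✓), payload 001101.
Byte 3: 0xA4 = 10100100 (10xxxxxx ✓), payload 100100.
Byte 4: 0x88 = 10001000 (10xxxxxx ✓), payload 001000.
Concatenate: 100001101100100001000 = 0x10D908 (21 bits → U+10D908).

U+10D908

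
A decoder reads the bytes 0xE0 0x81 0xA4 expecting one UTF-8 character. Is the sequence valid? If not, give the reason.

invalid (overlong encoding)

Leading byte 0xE0 = 11100000 → 3-byte form.
Continuation bytes all match 10xxxxxx. Payload decodes to 0x64.
But 0x64 < 0x800, the minimum for a 3-byte sequence — this is an overlong encoding.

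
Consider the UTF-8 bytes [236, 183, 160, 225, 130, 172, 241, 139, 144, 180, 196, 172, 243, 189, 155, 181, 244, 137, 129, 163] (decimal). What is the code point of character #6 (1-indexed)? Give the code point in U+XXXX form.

Offset 0: leading byte 0xEC = 11101100 → 3-byte char #1 = EC B7 A0.
Offset 3: leading byte 0xE1 = 11100001 → 3-byte char #2 = E1 82 AC.
Offset 6: leading byte 0xF1 = 11110001 → 4-byte char #3 = F1 8B 90 B4.
Offset 10: leading byte 0xC4 = 11000100 → 2-byte char #4 = C4 AC.
Offset 12: leading byte 0xF3 = 11110011 → 4-byte char #5 = F3 BD 9B B5.
Offset 16: leading byte 0xF4 = 11110100 → 4-byte char #6 = F4 89 81 A3.
Leading byte 0xF4 = 11110100 matches 11110xxx → 4-byte sequence.
Byte 1: 0xF4 = 11110100, payload 100 (3 bits).
Byte 2: 0x89 = 10001001 (10xxxxxx ✓), payload 001001.
Byte 3: 0x81 = 10000001 (10xxxxxx ✓), payload 000001.
Byte 4: 0xA3 = 10100011 (10xxxxxx ✓), payload 100011.
Concatenate: 100001001000001100011 = 0x109063 (21 bits → U+109063).

U+109063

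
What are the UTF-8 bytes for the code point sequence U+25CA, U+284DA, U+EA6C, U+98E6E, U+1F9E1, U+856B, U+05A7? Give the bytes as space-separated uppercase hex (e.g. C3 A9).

U+25CA: 3-byte form → E2 97 8A.
U+284DA: 4-byte form → F0 A8 93 9A.
U+EA6C: 3-byte form → EE A9 AC.
U+98E6E: 4-byte form → F2 98 B9 AE.
U+1F9E1: 4-byte form → F0 9F A7 A1.
U+856B: 3-byte form → E8 95 AB.
U+05A7: 2-byte form → D6 A7.
Concatenated (23 bytes): E2 97 8A F0 A8 93 9A EE A9 AC F2 98 B9 AE F0 9F A7 A1 E8 95 AB D6 A7.

E2 97 8A F0 A8 93 9A EE A9 AC F2 98 B9 AE F0 9F A7 A1 E8 95 AB D6 A7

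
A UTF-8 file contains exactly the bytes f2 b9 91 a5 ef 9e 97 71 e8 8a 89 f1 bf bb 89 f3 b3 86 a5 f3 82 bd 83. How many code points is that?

7

Byte at offset 0: 0xF2 = 11110010 → 4-byte char (#1). Advance 4.
Byte at offset 4: 0xEF = 11101111 → 3-byte char (#2). Advance 3.
Byte at offset 7: 0x71 = 01110001 → 1-byte char (#3). Advance 1.
Byte at offset 8: 0xE8 = 11101000 → 3-byte char (#4). Advance 3.
Byte at offset 11: 0xF1 = 11110001 → 4-byte char (#5). Advance 4.
Byte at offset 15: 0xF3 = 11110011 → 4-byte char (#6). Advance 4.
Byte at offset 19: 0xF3 = 11110011 → 4-byte char (#7). Advance 4.
Reached end at offset 23 after 7 code points.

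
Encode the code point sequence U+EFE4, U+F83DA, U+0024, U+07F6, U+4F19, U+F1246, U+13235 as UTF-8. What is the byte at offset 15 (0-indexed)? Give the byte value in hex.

U+EFE4 → 3-byte form EE BF A4 at offsets 0–2.
U+F83DA → 4-byte form F3 B8 8F 9A at offsets 3–6.
U+0024 → 1-byte form 24 at offsets 7–7.
U+07F6 → 2-byte form DF B6 at offsets 8–9.
U+4F19 → 3-byte form E4 BC 99 at offsets 10–12.
U+F1246 → 4-byte form F3 B1 89 86 at offsets 13–16.
Offset 15 falls in char 6's range; it's byte 3 of F3 B1 89 86 = 0x89.

0x89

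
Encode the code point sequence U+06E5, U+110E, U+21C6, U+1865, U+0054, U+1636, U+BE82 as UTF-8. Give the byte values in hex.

U+06E5: 2-byte form → DB A5.
U+110E: 3-byte form → E1 84 8E.
U+21C6: 3-byte form → E2 87 86.
U+1865: 3-byte form → E1 A1 A5.
U+0054: 1-byte form → 54.
U+1636: 3-byte form → E1 98 B6.
U+BE82: 3-byte form → EB BA 82.
Concatenated (18 bytes): DB A5 E1 84 8E E2 87 86 E1 A1 A5 54 E1 98 B6 EB BA 82.

DB A5 E1 84 8E E2 87 86 E1 A1 A5 54 E1 98 B6 EB BA 82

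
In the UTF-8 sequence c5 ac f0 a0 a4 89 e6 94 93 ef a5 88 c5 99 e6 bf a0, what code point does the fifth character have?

U+0159

Offset 0: leading byte 0xC5 = 11000101 → 2-byte char #1 = C5 AC.
Offset 2: leading byte 0xF0 = 11110000 → 4-byte char #2 = F0 A0 A4 89.
Offset 6: leading byte 0xE6 = 11100110 → 3-byte char #3 = E6 94 93.
Offset 9: leading byte 0xEF = 11101111 → 3-byte char #4 = EF A5 88.
Offset 12: leading byte 0xC5 = 11000101 → 2-byte char #5 = C5 99.
Leading byte 0xC5 = 11000101 matches 110xxxxx → 2-byte sequence.
Byte 1: 0xC5 = 11000101, payload 00101 (5 bits).
Byte 2: 0x99 = 10011001 (10xxxxxx ✓), payload 011001.
Concatenate: 00101011001 = 0x159 (11 bits → U+0159).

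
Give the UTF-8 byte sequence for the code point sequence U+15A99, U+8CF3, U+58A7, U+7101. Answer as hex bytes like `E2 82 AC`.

U+15A99: 4-byte form → F0 95 AA 99.
U+8CF3: 3-byte form → E8 B3 B3.
U+58A7: 3-byte form → E5 A2 A7.
U+7101: 3-byte form → E7 84 81.
Concatenated (13 bytes): F0 95 AA 99 E8 B3 B3 E5 A2 A7 E7 84 81.

F0 95 AA 99 E8 B3 B3 E5 A2 A7 E7 84 81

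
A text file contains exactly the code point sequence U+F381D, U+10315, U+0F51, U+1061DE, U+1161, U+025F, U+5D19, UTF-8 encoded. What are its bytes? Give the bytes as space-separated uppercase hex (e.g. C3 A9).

U+F381D: 4-byte form → F3 B3 A0 9D.
U+10315: 4-byte form → F0 90 8C 95.
U+0F51: 3-byte form → E0 BD 91.
U+1061DE: 4-byte form → F4 86 87 9E.
U+1161: 3-byte form → E1 85 A1.
U+025F: 2-byte form → C9 9F.
U+5D19: 3-byte form → E5 B4 99.
Concatenated (23 bytes): F3 B3 A0 9D F0 90 8C 95 E0 BD 91 F4 86 87 9E E1 85 A1 C9 9F E5 B4 99.

F3 B3 A0 9D F0 90 8C 95 E0 BD 91 F4 86 87 9E E1 85 A1 C9 9F E5 B4 99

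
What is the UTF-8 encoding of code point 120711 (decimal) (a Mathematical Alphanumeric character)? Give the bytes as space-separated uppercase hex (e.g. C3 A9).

U+1D787 = 0x1D787 = 120711 decimal. In range U+10000–U+10FFFF → 4-byte form: 11110xxx 10xxxxxx 10xxxxxx 10xxxxxx.
Binary (21 bits): 000011101011110000111.
Split 3+6+6+6: 000 | 011101 | 011110 | 000111.
Byte 1: 11110000 = 0xF0.
Byte 2: 10011101 = 0x9D.
Byte 3: 10011110 = 0x9E.
Byte 4: 10000111 = 0x87.

F0 9D 9E 87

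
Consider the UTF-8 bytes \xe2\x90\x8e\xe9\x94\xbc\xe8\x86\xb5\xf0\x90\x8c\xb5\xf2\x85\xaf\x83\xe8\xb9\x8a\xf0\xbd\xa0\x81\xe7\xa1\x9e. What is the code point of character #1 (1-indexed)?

U+240E

Offset 0: leading byte 0xE2 = 11100010 → 3-byte char #1 = E2 90 8E.
Leading byte 0xE2 = 11100010 matches 1110xxxx → 3-byte sequence.
Byte 1: 0xE2 = 11100010, payload 0010 (4 bits).
Byte 2: 0x90 = 10010000 (10xxxxxx ✓), payload 010000.
Byte 3: 0x8E = 10001110 (10xxxxxx ✓), payload 001110.
Concatenate: 0010010000001110 = 0x240E (16 bits → U+240E).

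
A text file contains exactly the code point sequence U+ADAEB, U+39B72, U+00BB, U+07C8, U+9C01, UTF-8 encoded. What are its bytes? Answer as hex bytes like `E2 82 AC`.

F2 AD AB AB F0 B9 AD B2 C2 BB DF 88 E9 B0 81

U+ADAEB: 4-byte form → F2 AD AB AB.
U+39B72: 4-byte form → F0 B9 AD B2.
U+00BB: 2-byte form → C2 BB.
U+07C8: 2-byte form → DF 88.
U+9C01: 3-byte form → E9 B0 81.
Concatenated (15 bytes): F2 AD AB AB F0 B9 AD B2 C2 BB DF 88 E9 B0 81.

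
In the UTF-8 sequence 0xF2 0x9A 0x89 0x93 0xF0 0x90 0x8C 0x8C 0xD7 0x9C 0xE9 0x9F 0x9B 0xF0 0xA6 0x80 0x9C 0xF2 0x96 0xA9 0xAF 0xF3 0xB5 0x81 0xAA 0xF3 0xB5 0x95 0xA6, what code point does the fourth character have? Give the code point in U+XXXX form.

Offset 0: leading byte 0xF2 = 11110010 → 4-byte char #1 = F2 9A 89 93.
Offset 4: leading byte 0xF0 = 11110000 → 4-byte char #2 = F0 90 8C 8C.
Offset 8: leading byte 0xD7 = 11010111 → 2-byte char #3 = D7 9C.
Offset 10: leading byte 0xE9 = 11101001 → 3-byte char #4 = E9 9F 9B.
Leading byte 0xE9 = 11101001 matches 1110xxxx → 3-byte sequence.
Byte 1: 0xE9 = 11101001, payload 1001 (4 bits).
Byte 2: 0x9F = 10011111 (10xxxxxx ✓), payload 011111.
Byte 3: 0x9B = 10011011 (10xxxxxx ✓), payload 011011.
Concatenate: 1001011111011011 = 0x97DB (16 bits → U+97DB).

U+97DB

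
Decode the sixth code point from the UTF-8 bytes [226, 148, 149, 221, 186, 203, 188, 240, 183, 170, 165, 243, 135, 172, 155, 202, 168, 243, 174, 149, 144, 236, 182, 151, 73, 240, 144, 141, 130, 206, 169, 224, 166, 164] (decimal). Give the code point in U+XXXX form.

U+02A8

Offset 0: leading byte 0xE2 = 11100010 → 3-byte char #1 = E2 94 95.
Offset 3: leading byte 0xDD = 11011101 → 2-byte char #2 = DD BA.
Offset 5: leading byte 0xCB = 11001011 → 2-byte char #3 = CB BC.
Offset 7: leading byte 0xF0 = 11110000 → 4-byte char #4 = F0 B7 AA A5.
Offset 11: leading byte 0xF3 = 11110011 → 4-byte char #5 = F3 87 AC 9B.
Offset 15: leading byte 0xCA = 11001010 → 2-byte char #6 = CA A8.
Leading byte 0xCA = 11001010 matches 110xxxxx → 2-byte sequence.
Byte 1: 0xCA = 11001010, payload 01010 (5 bits).
Byte 2: 0xA8 = 10101000 (10xxxxxx ✓), payload 101000.
Concatenate: 01010101000 = 0x2A8 (11 bits → U+02A8).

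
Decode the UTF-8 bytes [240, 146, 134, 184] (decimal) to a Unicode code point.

U+121B8

Leading byte 0xF0 = 11110000 matches 11110xxx → 4-byte sequence.
Byte 1: 0xF0 = 11110000, payload 000 (3 bits).
Byte 2: 0x92 = 10010010 (10xxxxxx ✓), payload 010010.
Byte 3: 0x86 = 10000110 (10xxxxxx ✓), payload 000110.
Byte 4: 0xB8 = 10111000 (10xxxxxx ✓), payload 111000.
Concatenate: 000010010000110111000 = 0x121B8 (21 bits → U+121B8).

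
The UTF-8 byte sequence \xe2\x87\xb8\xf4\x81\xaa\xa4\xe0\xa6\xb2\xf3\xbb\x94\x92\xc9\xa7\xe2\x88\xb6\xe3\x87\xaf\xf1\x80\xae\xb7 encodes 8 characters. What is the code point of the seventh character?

U+31EF

Offset 0: leading byte 0xE2 = 11100010 → 3-byte char #1 = E2 87 B8.
Offset 3: leading byte 0xF4 = 11110100 → 4-byte char #2 = F4 81 AA A4.
Offset 7: leading byte 0xE0 = 11100000 → 3-byte char #3 = E0 A6 B2.
Offset 10: leading byte 0xF3 = 11110011 → 4-byte char #4 = F3 BB 94 92.
Offset 14: leading byte 0xC9 = 11001001 → 2-byte char #5 = C9 A7.
Offset 16: leading byte 0xE2 = 11100010 → 3-byte char #6 = E2 88 B6.
Offset 19: leading byte 0xE3 = 11100011 → 3-byte char #7 = E3 87 AF.
Leading byte 0xE3 = 11100011 matches 1110xxxx → 3-byte sequence.
Byte 1: 0xE3 = 11100011, payload 0011 (4 bits).
Byte 2: 0x87 = 10000111 (10xxxxxx ✓), payload 000111.
Byte 3: 0xAF = 10101111 (10xxxxxx ✓), payload 101111.
Concatenate: 0011000111101111 = 0x31EF (16 bits → U+31EF).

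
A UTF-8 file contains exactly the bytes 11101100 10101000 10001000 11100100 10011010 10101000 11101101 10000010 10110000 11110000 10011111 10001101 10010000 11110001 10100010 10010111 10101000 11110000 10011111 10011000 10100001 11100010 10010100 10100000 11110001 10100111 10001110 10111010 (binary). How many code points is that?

8

Byte at offset 0: 0xEC = 11101100 → 3-byte char (#1). Advance 3.
Byte at offset 3: 0xE4 = 11100100 → 3-byte char (#2). Advance 3.
Byte at offset 6: 0xED = 11101101 → 3-byte char (#3). Advance 3.
Byte at offset 9: 0xF0 = 11110000 → 4-byte char (#4). Advance 4.
Byte at offset 13: 0xF1 = 11110001 → 4-byte char (#5). Advance 4.
Byte at offset 17: 0xF0 = 11110000 → 4-byte char (#6). Advance 4.
Byte at offset 21: 0xE2 = 11100010 → 3-byte char (#7). Advance 3.
Byte at offset 24: 0xF1 = 11110001 → 4-byte char (#8). Advance 4.
Reached end at offset 28 after 8 code points.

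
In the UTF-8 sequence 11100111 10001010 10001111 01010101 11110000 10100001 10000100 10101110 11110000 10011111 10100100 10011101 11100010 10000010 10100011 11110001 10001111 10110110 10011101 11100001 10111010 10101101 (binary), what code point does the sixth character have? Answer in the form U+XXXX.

U+4FD9D

Offset 0: leading byte 0xE7 = 11100111 → 3-byte char #1 = E7 8A 8F.
Offset 3: leading byte 0x55 = 01010101 → 1-byte char #2 = 55.
Offset 4: leading byte 0xF0 = 11110000 → 4-byte char #3 = F0 A1 84 AE.
Offset 8: leading byte 0xF0 = 11110000 → 4-byte char #4 = F0 9F A4 9D.
Offset 12: leading byte 0xE2 = 11100010 → 3-byte char #5 = E2 82 A3.
Offset 15: leading byte 0xF1 = 11110001 → 4-byte char #6 = F1 8F B6 9D.
Leading byte 0xF1 = 11110001 matches 11110xxx → 4-byte sequence.
Byte 1: 0xF1 = 11110001, payload 001 (3 bits).
Byte 2: 0x8F = 10001111 (10xxxxxx ✓), payload 001111.
Byte 3: 0xB6 = 10110110 (10xxxxxx ✓), payload 110110.
Byte 4: 0x9D = 10011101 (10xxxxxx ✓), payload 011101.
Concatenate: 001001111110110011101 = 0x4FD9D (21 bits → U+4FD9D).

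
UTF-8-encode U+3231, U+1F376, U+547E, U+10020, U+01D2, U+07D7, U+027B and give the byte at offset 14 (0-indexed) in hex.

0xC7

U+3231 → 3-byte form E3 88 B1 at offsets 0–2.
U+1F376 → 4-byte form F0 9F 8D B6 at offsets 3–6.
U+547E → 3-byte form E5 91 BE at offsets 7–9.
U+10020 → 4-byte form F0 90 80 A0 at offsets 10–13.
U+01D2 → 2-byte form C7 92 at offsets 14–15.
Offset 14 falls in char 5's range; it's byte 1 of C7 92 = 0xC7.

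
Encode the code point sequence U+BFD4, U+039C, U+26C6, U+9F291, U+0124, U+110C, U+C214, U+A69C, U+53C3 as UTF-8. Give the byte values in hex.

U+BFD4: 3-byte form → EB BF 94.
U+039C: 2-byte form → CE 9C.
U+26C6: 3-byte form → E2 9B 86.
U+9F291: 4-byte form → F2 9F 8A 91.
U+0124: 2-byte form → C4 A4.
U+110C: 3-byte form → E1 84 8C.
U+C214: 3-byte form → EC 88 94.
U+A69C: 3-byte form → EA 9A 9C.
U+53C3: 3-byte form → E5 8F 83.
Concatenated (26 bytes): EB BF 94 CE 9C E2 9B 86 F2 9F 8A 91 C4 A4 E1 84 8C EC 88 94 EA 9A 9C E5 8F 83.

EB BF 94 CE 9C E2 9B 86 F2 9F 8A 91 C4 A4 E1 84 8C EC 88 94 EA 9A 9C E5 8F 83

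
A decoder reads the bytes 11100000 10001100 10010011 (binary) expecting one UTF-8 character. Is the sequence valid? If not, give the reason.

invalid (overlong encoding)

Leading byte 0xE0 = 11100000 → 3-byte form.
Continuation bytes all match 10xxxxxx. Payload decodes to 0x313.
But 0x313 < 0x800, the minimum for a 3-byte sequence — this is an overlong encoding.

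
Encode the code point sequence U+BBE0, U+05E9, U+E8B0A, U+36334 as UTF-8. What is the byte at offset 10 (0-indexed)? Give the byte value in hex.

U+BBE0 → 3-byte form EB AF A0 at offsets 0–2.
U+05E9 → 2-byte form D7 A9 at offsets 3–4.
U+E8B0A → 4-byte form F3 A8 AC 8A at offsets 5–8.
U+36334 → 4-byte form F0 B6 8C B4 at offsets 9–12.
Offset 10 falls in char 4's range; it's byte 2 of F0 B6 8C B4 = 0xB6.

0xB6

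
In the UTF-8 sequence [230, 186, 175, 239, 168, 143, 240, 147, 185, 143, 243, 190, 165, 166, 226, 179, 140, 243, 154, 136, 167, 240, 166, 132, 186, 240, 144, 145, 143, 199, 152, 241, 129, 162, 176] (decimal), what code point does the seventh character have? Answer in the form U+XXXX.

Offset 0: leading byte 0xE6 = 11100110 → 3-byte char #1 = E6 BA AF.
Offset 3: leading byte 0xEF = 11101111 → 3-byte char #2 = EF A8 8F.
Offset 6: leading byte 0xF0 = 11110000 → 4-byte char #3 = F0 93 B9 8F.
Offset 10: leading byte 0xF3 = 11110011 → 4-byte char #4 = F3 BE A5 A6.
Offset 14: leading byte 0xE2 = 11100010 → 3-byte char #5 = E2 B3 8C.
Offset 17: leading byte 0xF3 = 11110011 → 4-byte char #6 = F3 9A 88 A7.
Offset 21: leading byte 0xF0 = 11110000 → 4-byte char #7 = F0 A6 84 BA.
Leading byte 0xF0 = 11110000 matches 11110xxx → 4-byte sequence.
Byte 1: 0xF0 = 11110000, payload 000 (3 bits).
Byte 2: 0xA6 = 10100110 (10xxxxxx ✓), payload 100110.
Byte 3: 0x84 = 10000100 (10xxxxxx ✓), payload 000100.
Byte 4: 0xBA = 10111010 (10xxxxxx ✓), payload 111010.
Concatenate: 000100110000100111010 = 0x2613A (21 bits → U+2613A).

U+2613A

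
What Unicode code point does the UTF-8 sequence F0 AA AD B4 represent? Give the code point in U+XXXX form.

Leading byte 0xF0 = 11110000 matches 11110xxx → 4-byte sequence.
Byte 1: 0xF0 = 11110000, payload 000 (3 bits).
Byte 2: 0xAA = 10101010 (10xxxxxx ✓), payload 101010.
Byte 3: 0xAD = 10101101 (10xxxxxx ✓), payload 101101.
Byte 4: 0xB4 = 10110100 (10xxxxxx ✓), payload 110100.
Concatenate: 000101010101101110100 = 0x2AB74 (21 bits → U+2AB74).

U+2AB74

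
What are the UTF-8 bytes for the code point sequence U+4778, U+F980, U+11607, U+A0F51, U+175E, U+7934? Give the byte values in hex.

U+4778: 3-byte form → E4 9D B8.
U+F980: 3-byte form → EF A6 80.
U+11607: 4-byte form → F0 91 98 87.
U+A0F51: 4-byte form → F2 A0 BD 91.
U+175E: 3-byte form → E1 9D 9E.
U+7934: 3-byte form → E7 A4 B4.
Concatenated (20 bytes): E4 9D B8 EF A6 80 F0 91 98 87 F2 A0 BD 91 E1 9D 9E E7 A4 B4.

E4 9D B8 EF A6 80 F0 91 98 87 F2 A0 BD 91 E1 9D 9E E7 A4 B4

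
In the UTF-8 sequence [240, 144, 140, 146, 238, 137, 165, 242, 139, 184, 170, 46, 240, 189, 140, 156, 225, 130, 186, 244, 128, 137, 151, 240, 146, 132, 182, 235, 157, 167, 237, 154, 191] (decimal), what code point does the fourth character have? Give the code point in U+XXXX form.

U+002E

Offset 0: leading byte 0xF0 = 11110000 → 4-byte char #1 = F0 90 8C 92.
Offset 4: leading byte 0xEE = 11101110 → 3-byte char #2 = EE 89 A5.
Offset 7: leading byte 0xF2 = 11110010 → 4-byte char #3 = F2 8B B8 AA.
Offset 11: leading byte 0x2E = 00101110 → 1-byte char #4 = 2E.
Leading byte 0x2E = 00101110 matches 0xxxxxxx → 1-byte sequence.
Byte 1: 0x2E = 00101110, payload 0101110 (7 bits).
Concatenate: 0101110 = 0x2E (7 bits → U+002E).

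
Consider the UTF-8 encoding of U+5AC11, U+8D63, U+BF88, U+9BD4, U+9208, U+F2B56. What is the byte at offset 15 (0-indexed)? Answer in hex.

U+5AC11 → 4-byte form F1 9A B0 91 at offsets 0–3.
U+8D63 → 3-byte form E8 B5 A3 at offsets 4–6.
U+BF88 → 3-byte form EB BE 88 at offsets 7–9.
U+9BD4 → 3-byte form E9 AF 94 at offsets 10–12.
U+9208 → 3-byte form E9 88 88 at offsets 13–15.
Offset 15 falls in char 5's range; it's byte 3 of E9 88 88 = 0x88.

0x88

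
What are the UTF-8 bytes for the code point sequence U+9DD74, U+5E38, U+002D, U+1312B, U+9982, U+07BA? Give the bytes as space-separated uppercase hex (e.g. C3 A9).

U+9DD74: 4-byte form → F2 9D B5 B4.
U+5E38: 3-byte form → E5 B8 B8.
U+002D: 1-byte form → 2D.
U+1312B: 4-byte form → F0 93 84 AB.
U+9982: 3-byte form → E9 A6 82.
U+07BA: 2-byte form → DE BA.
Concatenated (17 bytes): F2 9D B5 B4 E5 B8 B8 2D F0 93 84 AB E9 A6 82 DE BA.

F2 9D B5 B4 E5 B8 B8 2D F0 93 84 AB E9 A6 82 DE BA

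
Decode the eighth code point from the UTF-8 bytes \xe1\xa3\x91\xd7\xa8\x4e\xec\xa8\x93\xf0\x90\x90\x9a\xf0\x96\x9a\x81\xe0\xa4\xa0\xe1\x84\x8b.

Offset 0: leading byte 0xE1 = 11100001 → 3-byte char #1 = E1 A3 91.
Offset 3: leading byte 0xD7 = 11010111 → 2-byte char #2 = D7 A8.
Offset 5: leading byte 0x4E = 01001110 → 1-byte char #3 = 4E.
Offset 6: leading byte 0xEC = 11101100 → 3-byte char #4 = EC A8 93.
Offset 9: leading byte 0xF0 = 11110000 → 4-byte char #5 = F0 90 90 9A.
Offset 13: leading byte 0xF0 = 11110000 → 4-byte char #6 = F0 96 9A 81.
Offset 17: leading byte 0xE0 = 11100000 → 3-byte char #7 = E0 A4 A0.
Offset 20: leading byte 0xE1 = 11100001 → 3-byte char #8 = E1 84 8B.
Leading byte 0xE1 = 11100001 matches 1110xxxx → 3-byte sequence.
Byte 1: 0xE1 = 11100001, payload 0001 (4 bits).
Byte 2: 0x84 = 10000100 (10xxxxxx ✓), payload 000100.
Byte 3: 0x8B = 10001011 (10xxxxxx ✓), payload 001011.
Concatenate: 0001000100001011 = 0x110B (16 bits → U+110B).

U+110B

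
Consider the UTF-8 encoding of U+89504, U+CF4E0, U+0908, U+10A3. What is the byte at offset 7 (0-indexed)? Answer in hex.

0xA0

U+89504 → 4-byte form F2 89 94 84 at offsets 0–3.
U+CF4E0 → 4-byte form F3 8F 93 A0 at offsets 4–7.
Offset 7 falls in char 2's range; it's byte 4 of F3 8F 93 A0 = 0xA0.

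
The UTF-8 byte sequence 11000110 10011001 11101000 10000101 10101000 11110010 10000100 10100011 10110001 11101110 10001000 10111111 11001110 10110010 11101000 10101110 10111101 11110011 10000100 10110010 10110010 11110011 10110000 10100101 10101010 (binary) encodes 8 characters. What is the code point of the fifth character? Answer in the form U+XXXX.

U+03B2

Offset 0: leading byte 0xC6 = 11000110 → 2-byte char #1 = C6 99.
Offset 2: leading byte 0xE8 = 11101000 → 3-byte char #2 = E8 85 A8.
Offset 5: leading byte 0xF2 = 11110010 → 4-byte char #3 = F2 84 A3 B1.
Offset 9: leading byte 0xEE = 11101110 → 3-byte char #4 = EE 88 BF.
Offset 12: leading byte 0xCE = 11001110 → 2-byte char #5 = CE B2.
Leading byte 0xCE = 11001110 matches 110xxxxx → 2-byte sequence.
Byte 1: 0xCE = 11001110, payload 01110 (5 bits).
Byte 2: 0xB2 = 10110010 (10xxxxxx ✓), payload 110010.
Concatenate: 01110110010 = 0x3B2 (11 bits → U+03B2).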